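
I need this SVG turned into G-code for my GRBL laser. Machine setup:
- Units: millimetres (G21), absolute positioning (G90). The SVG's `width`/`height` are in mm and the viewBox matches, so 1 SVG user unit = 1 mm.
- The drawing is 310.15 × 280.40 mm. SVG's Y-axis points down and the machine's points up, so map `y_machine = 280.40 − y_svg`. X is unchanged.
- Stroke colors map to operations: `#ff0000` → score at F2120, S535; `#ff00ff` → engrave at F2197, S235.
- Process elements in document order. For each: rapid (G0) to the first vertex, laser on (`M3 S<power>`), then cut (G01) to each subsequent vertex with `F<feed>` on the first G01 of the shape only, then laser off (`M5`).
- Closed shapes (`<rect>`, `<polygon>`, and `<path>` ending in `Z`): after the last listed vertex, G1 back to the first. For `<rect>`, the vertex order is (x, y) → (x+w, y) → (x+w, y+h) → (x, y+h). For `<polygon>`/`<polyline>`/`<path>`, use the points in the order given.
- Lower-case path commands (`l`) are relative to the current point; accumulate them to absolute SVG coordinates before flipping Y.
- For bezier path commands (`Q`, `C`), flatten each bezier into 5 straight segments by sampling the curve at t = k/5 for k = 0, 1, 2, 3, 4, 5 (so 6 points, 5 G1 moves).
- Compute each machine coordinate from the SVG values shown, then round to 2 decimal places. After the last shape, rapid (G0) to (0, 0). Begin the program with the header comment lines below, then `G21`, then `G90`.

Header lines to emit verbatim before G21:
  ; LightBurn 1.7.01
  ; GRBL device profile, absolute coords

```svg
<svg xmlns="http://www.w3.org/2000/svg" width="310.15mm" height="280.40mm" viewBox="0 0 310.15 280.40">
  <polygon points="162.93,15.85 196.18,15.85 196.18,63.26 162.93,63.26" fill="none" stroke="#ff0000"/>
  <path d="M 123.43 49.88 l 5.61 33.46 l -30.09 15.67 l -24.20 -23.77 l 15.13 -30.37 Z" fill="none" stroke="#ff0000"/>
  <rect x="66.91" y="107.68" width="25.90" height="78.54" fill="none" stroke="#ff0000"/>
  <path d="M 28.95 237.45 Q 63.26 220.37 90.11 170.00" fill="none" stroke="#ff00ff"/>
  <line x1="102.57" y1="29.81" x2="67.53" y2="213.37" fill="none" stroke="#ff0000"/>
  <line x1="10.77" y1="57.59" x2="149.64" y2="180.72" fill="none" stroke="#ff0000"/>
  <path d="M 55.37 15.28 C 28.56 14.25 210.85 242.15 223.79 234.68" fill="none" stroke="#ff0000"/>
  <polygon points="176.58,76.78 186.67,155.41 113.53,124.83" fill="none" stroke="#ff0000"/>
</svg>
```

1 u = 1 mm; y_m = 280.40 − y.

[1] `<polygon>` rectangle, #ff0000→score S535 F2120: (162.93,264.55) → (196.18,264.55) → (196.18,217.14) → (162.93,217.14) → (162.93,264.55) (closed)

[2] `<path>` regular polygon, #ff0000→score S535 F2120: (123.43,230.52) → (129.04,197.06) → (98.95,181.39) → (74.75,205.16) → (89.88,235.53) → (123.43,230.52) (closed)

[3] `<rect>` rectangle, #ff0000→score S535 F2120: (66.91,172.72) → (92.81,172.72) → (92.81,94.18) → (66.91,94.18) → (66.91,172.72) (closed)

[4] `<path>` quadratic bezier, #ff00ff→engrave S235 F2197: (28.95,42.95) → (42.38,51.11) → (55.20,61.94) → (67.44,75.43) → (79.07,91.58) → (90.11,110.40)

[5] `<line>` line segment, #ff0000→score S535 F2120: (102.57,250.59) → (67.53,67.03)

[6] `<line>` line segment, #ff0000→score S535 F2120: (10.77,222.81) → (149.64,99.68)

[7] `<path>` cubic bezier, #ff0000→score S535 F2120: (55.37,265.12) → (61.35,241.98) → (99.35,186.18) → (151.19,120.02) → (198.73,65.77) → (223.79,45.72)

[8] `<polygon>` regular polygon, #ff0000→score S535 F2120: (176.58,203.62) → (186.67,124.99) → (113.53,155.57) → (176.58,203.62) (closed)

; LightBurn 1.7.01
; GRBL device profile, absolute coords
G21
G90
G0 X162.93 Y264.55
M3 S535
G01 X196.18 Y264.55 F2120
G01 X196.18 Y217.14
G01 X162.93 Y217.14
G01 X162.93 Y264.55
M5
G0 X123.43 Y230.52
M3 S535
G01 X129.04 Y197.06 F2120
G01 X98.95 Y181.39
G01 X74.75 Y205.16
G01 X89.88 Y235.53
G01 X123.43 Y230.52
M5
G0 X66.91 Y172.72
M3 S535
G01 X92.81 Y172.72 F2120
G01 X92.81 Y94.18
G01 X66.91 Y94.18
G01 X66.91 Y172.72
M5
G0 X28.95 Y42.95
M3 S235
G01 X42.38 Y51.11 F2197
G01 X55.20 Y61.94
G01 X67.44 Y75.43
G01 X79.07 Y91.58
G01 X90.11 Y110.40
M5
G0 X102.57 Y250.59
M3 S535
G01 X67.53 Y67.03 F2120
M5
G0 X10.77 Y222.81
M3 S535
G01 X149.64 Y99.68 F2120
M5
G0 X55.37 Y265.12
M3 S535
G01 X61.35 Y241.98 F2120
G01 X99.35 Y186.18
G01 X151.19 Y120.02
G01 X198.73 Y65.77
G01 X223.79 Y45.72
M5
G0 X176.58 Y203.62
M3 S535
G01 X186.67 Y124.99 F2120
G01 X113.53 Y155.57
G01 X176.58 Y203.62
M5
G0 X0.00 Y0.00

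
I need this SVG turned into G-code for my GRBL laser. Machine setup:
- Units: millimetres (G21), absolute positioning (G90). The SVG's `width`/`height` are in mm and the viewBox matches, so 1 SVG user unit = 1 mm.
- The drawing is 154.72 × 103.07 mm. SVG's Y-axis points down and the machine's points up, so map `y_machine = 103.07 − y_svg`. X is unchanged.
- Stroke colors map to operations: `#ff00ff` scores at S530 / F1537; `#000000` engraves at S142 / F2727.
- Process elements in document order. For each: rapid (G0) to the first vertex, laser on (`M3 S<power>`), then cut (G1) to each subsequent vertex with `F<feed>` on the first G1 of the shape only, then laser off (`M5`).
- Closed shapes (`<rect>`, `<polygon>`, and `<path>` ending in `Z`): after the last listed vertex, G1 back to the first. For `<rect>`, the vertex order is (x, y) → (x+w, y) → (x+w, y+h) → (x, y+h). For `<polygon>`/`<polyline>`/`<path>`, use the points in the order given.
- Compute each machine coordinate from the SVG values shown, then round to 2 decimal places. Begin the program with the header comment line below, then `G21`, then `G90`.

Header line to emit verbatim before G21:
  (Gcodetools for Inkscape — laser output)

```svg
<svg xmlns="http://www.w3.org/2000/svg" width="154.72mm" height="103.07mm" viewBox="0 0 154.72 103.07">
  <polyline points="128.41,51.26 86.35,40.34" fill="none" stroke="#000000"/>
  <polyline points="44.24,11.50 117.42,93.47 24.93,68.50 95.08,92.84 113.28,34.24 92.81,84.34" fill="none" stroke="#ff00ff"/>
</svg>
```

1 u = 1 mm; y_m = 103.07 − y.

[1] `<polyline>` line segment, #000000→engrave S142 F2727: (128.41,51.81) → (86.35,62.73)

[2] `<polyline>` open polyline, #ff00ff→score S530 F1537: (44.24,91.57) → (117.42,9.60) → (24.93,34.57) → (95.08,10.23) → (113.28,68.83) → (92.81,18.73)

(Gcodetools for Inkscape — laser output)
G21
G90
G0 X128.41 Y51.81
M3 S142
G1 X86.35 Y62.73 F2727
M5
G0 X44.24 Y91.57
M3 S530
G1 X117.42 Y9.60 F1537
G1 X24.93 Y34.57
G1 X95.08 Y10.23
G1 X113.28 Y68.83
G1 X92.81 Y18.73
M5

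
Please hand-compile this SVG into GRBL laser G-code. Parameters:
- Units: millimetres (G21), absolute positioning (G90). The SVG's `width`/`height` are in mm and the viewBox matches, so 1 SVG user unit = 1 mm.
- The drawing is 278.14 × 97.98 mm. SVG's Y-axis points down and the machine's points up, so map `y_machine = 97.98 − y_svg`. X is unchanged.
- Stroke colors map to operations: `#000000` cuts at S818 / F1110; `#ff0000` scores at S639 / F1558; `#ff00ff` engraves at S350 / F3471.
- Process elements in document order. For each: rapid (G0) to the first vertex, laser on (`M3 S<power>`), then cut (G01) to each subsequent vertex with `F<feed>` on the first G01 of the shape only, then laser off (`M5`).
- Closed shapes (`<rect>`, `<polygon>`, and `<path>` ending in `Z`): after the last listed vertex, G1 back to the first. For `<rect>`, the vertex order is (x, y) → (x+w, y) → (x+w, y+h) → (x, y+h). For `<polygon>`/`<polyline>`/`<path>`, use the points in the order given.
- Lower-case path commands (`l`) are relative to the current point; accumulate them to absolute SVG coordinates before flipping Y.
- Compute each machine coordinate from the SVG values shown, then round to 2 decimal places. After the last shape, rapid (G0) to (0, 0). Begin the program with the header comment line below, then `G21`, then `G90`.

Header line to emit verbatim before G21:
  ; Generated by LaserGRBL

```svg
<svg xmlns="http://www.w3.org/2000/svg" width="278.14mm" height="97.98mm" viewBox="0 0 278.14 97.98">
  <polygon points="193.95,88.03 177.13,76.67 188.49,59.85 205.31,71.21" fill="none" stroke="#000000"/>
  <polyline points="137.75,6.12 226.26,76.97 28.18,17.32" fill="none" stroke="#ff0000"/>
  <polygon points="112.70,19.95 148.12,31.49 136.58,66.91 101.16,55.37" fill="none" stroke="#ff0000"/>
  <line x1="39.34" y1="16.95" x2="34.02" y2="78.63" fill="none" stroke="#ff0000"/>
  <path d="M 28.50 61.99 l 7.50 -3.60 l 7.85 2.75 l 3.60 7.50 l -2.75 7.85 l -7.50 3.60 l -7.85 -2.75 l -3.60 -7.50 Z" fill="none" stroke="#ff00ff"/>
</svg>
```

; Generated by LaserGRBL
G21
G90
G0 X193.95 Y9.95
M3 S818
G01 X177.13 Y21.31 F1110
G01 X188.49 Y38.13
G01 X205.31 Y26.77
G01 X193.95 Y9.95
M5
G0 X137.75 Y91.86
M3 S639
G01 X226.26 Y21.01 F1558
G01 X28.18 Y80.66
M5
G0 X112.70 Y78.03
M3 S639
G01 X148.12 Y66.49 F1558
G01 X136.58 Y31.07
G01 X101.16 Y42.61
G01 X112.70 Y78.03
M5
G0 X39.34 Y81.03
M3 S639
G01 X34.02 Y19.35 F1558
M5
G0 X28.50 Y35.99
M3 S350
G01 X36.00 Y39.59 F3471
G01 X43.85 Y36.84
G01 X47.45 Y29.34
G01 X44.70 Y21.49
G01 X37.20 Y17.89
G01 X29.35 Y20.64
G01 X25.75 Y28.14
G01 X28.50 Y35.99
M5
G0 X0.00 Y0.00

1 u = 1 mm; y_m = 97.98 − y.

[1] `<polygon>` regular polygon, #000000→cut S818 F1110: (193.95,9.95) → (177.13,21.31) → (188.49,38.13) → (205.31,26.77) → (193.95,9.95) (closed)

[2] `<polyline>` open polyline, #ff0000→score S639 F1558: (137.75,91.86) → (226.26,21.01) → (28.18,80.66)

[3] `<polygon>` regular polygon, #ff0000→score S639 F1558: (112.70,78.03) → (148.12,66.49) → (136.58,31.07) → (101.16,42.61) → (112.70,78.03) (closed)

[4] `<line>` line segment, #ff0000→score S639 F1558: (39.34,81.03) → (34.02,19.35)

[5] `<path>` regular polygon, #ff00ff→engrave S350 F3471: (28.50,35.99) → (36.00,39.59) → (43.85,36.84) → (47.45,29.34) → (44.70,21.49) → (37.20,17.89) → (29.35,20.64) → (25.75,28.14) → (28.50,35.99) (closed)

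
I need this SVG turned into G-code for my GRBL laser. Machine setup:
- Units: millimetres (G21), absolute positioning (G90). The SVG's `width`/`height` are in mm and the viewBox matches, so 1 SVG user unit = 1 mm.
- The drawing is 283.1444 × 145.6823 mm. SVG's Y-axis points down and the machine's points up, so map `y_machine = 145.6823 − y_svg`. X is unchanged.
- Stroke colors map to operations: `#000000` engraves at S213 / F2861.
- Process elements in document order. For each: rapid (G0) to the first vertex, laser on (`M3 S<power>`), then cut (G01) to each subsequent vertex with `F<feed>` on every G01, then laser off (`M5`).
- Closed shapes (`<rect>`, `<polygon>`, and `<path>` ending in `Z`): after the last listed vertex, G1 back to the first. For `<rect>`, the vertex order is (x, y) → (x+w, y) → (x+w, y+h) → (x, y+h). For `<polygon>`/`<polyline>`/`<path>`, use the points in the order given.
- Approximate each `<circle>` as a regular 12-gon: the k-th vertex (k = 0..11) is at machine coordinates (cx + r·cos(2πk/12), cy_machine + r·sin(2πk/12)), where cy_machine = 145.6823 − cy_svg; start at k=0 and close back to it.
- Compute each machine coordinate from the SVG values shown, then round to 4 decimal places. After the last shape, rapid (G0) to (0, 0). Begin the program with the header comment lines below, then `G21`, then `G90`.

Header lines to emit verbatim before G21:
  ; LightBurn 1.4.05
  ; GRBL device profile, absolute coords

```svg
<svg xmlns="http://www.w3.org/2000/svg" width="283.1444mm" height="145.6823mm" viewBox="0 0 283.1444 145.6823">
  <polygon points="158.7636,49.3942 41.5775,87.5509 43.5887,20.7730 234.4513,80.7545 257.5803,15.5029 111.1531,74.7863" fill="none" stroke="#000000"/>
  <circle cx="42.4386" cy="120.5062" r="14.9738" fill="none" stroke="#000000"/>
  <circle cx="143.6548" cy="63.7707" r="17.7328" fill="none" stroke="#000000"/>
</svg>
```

; LightBurn 1.4.05
; GRBL device profile, absolute coords
G21
G90
G0 X158.7636 Y96.2881
M3 S213
G01 X41.5775 Y58.1314 F2861
G01 X43.5887 Y124.9093 F2861
G01 X234.4513 Y64.9278 F2861
G01 X257.5803 Y130.1794 F2861
G01 X111.1531 Y70.8960 F2861
G01 X158.7636 Y96.2881 F2861
M5
G0 X57.4124 Y25.1761
M3 S213
G01 X55.4063 Y32.6630 F2861
G01 X49.9255 Y38.1438 F2861
G01 X42.4386 Y40.1499 F2861
G01 X34.9517 Y38.1438 F2861
G01 X29.4709 Y32.6630 F2861
G01 X27.4648 Y25.1761 F2861
G01 X29.4709 Y17.6892 F2861
G01 X34.9517 Y12.2084 F2861
G01 X42.4386 Y10.2023 F2861
G01 X49.9255 Y12.2084 F2861
G01 X55.4063 Y17.6892 F2861
G01 X57.4124 Y25.1761 F2861
M5
G0 X161.3876 Y81.9116
M3 S213
G01 X159.0119 Y90.7780 F2861
G01 X152.5212 Y97.2687 F2861
G01 X143.6548 Y99.6444 F2861
G01 X134.7884 Y97.2687 F2861
G01 X128.2977 Y90.7780 F2861
G01 X125.9220 Y81.9116 F2861
G01 X128.2977 Y73.0452 F2861
G01 X134.7884 Y66.5545 F2861
G01 X143.6548 Y64.1788 F2861
G01 X152.5212 Y66.5545 F2861
G01 X159.0119 Y73.0452 F2861
G01 X161.3876 Y81.9116 F2861
M5
G0 X0.0000 Y0.0000

Since the viewBox matches the mm dimensions, user units are millimetres directly. The only transform is the Y-flip y_m = 145.6823 − y_svg.

Shape 1 is a closed polygon drawn with `<polygon>`. Its stroke #000000 means engrave at S213, F2861. After flipping Y the toolpath is (158.7636,96.2881) → (41.5775,58.1314) → (43.5887,124.9093) → (234.4513,64.9278) → (257.5803,130.1794) → (111.1531,70.8960) → (158.7636,96.2881), returning to the start.

Shape 2 is a circle drawn with `<circle>`. Its stroke #000000 means engrave at S213, F2861. After flipping Y the toolpath is (57.4124,25.1761) → (55.4063,32.6630) → (49.9255,38.1438) → (42.4386,40.1499) → (34.9517,38.1438) → (29.4709,32.6630) → (27.4648,25.1761) → (29.4709,17.6892) → (34.9517,12.2084) → (42.4386,10.2023) → (49.9255,12.2084) → (55.4063,17.6892) → (57.4124,25.1761), returning to the start.

Shape 3 is a circle drawn with `<circle>`. Its stroke #000000 means engrave at S213, F2861. After flipping Y the toolpath is (161.3876,81.9116) → (159.0119,90.7780) → (152.5212,97.2687) → (143.6548,99.6444) → (134.7884,97.2687) → (128.2977,90.7780) → (125.9220,81.9116) → (128.2977,73.0452) → (134.7884,66.5545) → (143.6548,64.1788) → (152.5212,66.5545) → (159.0119,73.0452) → (161.3876,81.9116), returning to the start.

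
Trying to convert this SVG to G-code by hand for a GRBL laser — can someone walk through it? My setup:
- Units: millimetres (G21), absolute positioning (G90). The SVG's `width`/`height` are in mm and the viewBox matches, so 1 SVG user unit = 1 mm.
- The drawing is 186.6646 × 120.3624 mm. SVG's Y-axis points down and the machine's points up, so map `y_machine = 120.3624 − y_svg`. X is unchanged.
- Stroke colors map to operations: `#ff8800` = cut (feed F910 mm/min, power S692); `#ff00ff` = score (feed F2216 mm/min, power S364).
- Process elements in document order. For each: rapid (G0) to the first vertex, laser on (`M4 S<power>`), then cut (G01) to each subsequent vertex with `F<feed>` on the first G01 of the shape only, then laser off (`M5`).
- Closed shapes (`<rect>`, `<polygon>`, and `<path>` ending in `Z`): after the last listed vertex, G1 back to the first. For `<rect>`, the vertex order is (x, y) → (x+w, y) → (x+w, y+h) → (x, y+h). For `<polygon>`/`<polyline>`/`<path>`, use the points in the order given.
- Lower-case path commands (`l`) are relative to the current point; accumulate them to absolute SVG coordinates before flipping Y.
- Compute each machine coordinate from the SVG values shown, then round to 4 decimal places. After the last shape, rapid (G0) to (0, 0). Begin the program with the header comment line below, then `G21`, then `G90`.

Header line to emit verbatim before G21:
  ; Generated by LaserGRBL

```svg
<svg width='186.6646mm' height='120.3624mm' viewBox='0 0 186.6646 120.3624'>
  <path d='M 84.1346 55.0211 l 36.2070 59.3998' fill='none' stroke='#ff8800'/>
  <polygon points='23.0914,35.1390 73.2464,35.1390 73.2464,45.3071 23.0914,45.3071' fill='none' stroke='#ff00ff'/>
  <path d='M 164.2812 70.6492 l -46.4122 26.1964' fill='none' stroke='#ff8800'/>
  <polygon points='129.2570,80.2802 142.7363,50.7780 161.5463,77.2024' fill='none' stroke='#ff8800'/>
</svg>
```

1 u = 1 mm; y_m = 120.3624 − y.

[1] `<path>` line segment, #ff8800→cut S692 F910: (84.1346,65.3413) → (120.3416,5.9415)

[2] `<polygon>` rectangle, #ff00ff→score S364 F2216: (23.0914,85.2234) → (73.2464,85.2234) → (73.2464,75.0553) → (23.0914,75.0553) → (23.0914,85.2234) (closed)

[3] `<path>` line segment, #ff8800→cut S692 F910: (164.2812,49.7132) → (117.8690,23.5168)

[4] `<polygon>` regular polygon, #ff8800→cut S692 F910: (129.2570,40.0822) → (142.7363,69.5844) → (161.5463,43.1600) → (129.2570,40.0822) (closed)

; Generated by LaserGRBL
G21
G90
G0 X84.1346 Y65.3413
M4 S692
G01 X120.3416 Y5.9415 F910
M5
G0 X23.0914 Y85.2234
M4 S364
G01 X73.2464 Y85.2234 F2216
G01 X73.2464 Y75.0553
G01 X23.0914 Y75.0553
G01 X23.0914 Y85.2234
M5
G0 X164.2812 Y49.7132
M4 S692
G01 X117.8690 Y23.5168 F910
M5
G0 X129.2570 Y40.0822
M4 S692
G01 X142.7363 Y69.5844 F910
G01 X161.5463 Y43.1600
G01 X129.2570 Y40.0822
M5
G0 X0.0000 Y0.0000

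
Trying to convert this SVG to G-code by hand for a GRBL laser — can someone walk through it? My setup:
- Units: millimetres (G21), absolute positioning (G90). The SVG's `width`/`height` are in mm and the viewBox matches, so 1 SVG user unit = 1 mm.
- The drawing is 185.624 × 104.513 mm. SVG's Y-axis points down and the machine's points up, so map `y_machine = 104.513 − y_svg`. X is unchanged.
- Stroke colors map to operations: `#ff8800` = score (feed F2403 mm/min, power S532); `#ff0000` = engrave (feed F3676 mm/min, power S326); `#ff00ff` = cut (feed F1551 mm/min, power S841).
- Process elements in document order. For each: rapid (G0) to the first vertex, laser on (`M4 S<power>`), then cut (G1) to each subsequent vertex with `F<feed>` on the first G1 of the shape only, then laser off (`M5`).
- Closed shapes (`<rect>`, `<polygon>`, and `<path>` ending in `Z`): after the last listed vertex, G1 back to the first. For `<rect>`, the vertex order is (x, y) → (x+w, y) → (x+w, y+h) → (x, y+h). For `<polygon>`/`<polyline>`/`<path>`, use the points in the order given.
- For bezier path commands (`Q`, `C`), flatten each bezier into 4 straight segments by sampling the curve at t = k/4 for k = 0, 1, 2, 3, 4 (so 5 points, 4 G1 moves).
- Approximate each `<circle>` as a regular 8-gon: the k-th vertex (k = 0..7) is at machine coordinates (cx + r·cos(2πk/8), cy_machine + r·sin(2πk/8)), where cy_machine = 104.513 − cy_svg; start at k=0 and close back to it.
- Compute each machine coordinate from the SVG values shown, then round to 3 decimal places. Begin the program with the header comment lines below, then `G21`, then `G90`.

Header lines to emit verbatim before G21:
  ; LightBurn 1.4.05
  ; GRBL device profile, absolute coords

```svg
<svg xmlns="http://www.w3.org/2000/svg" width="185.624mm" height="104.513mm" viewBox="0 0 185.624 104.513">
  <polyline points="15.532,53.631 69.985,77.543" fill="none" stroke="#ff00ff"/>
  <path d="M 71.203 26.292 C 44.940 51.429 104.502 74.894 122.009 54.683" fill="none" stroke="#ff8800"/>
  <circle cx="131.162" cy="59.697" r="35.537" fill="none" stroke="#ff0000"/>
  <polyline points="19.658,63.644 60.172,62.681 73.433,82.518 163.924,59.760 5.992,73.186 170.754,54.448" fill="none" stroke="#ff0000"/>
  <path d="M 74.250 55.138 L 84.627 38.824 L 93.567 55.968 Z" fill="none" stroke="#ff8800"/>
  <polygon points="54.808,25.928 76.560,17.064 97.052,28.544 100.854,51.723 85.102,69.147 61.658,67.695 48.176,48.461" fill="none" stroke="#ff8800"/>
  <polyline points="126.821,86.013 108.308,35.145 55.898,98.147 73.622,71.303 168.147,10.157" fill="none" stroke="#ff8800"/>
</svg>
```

Since the viewBox matches the mm dimensions, user units are millimetres directly. The only transform is the Y-flip y_m = 104.513 − y_svg.

Shape 1 is a line segment drawn with `<polyline>`. Its stroke #ff00ff means cut at S841, F1551. After flipping Y the toolpath is (15.532,50.882) → (69.985,26.970).

Shape 2 is a cubic bezier drawn with `<path>`. Its stroke #ff8800 means score at S532, F2403. After flipping Y the toolpath is (71.203,78.221) → (65.600,60.338) → (80.192,47.020) → (102.992,42.205) → (122.009,49.830).

Shape 3 is a circle drawn with `<circle>`. Its stroke #ff0000 means engrave at S326, F3676. After flipping Y the toolpath is (166.699,44.816) → (156.290,69.944) → (131.162,80.353) → (106.034,69.944) → (95.625,44.816) → (106.034,19.688) → (131.162,9.279) → (156.290,19.688) → (166.699,44.816), returning to the start.

Shape 4 is a open polyline drawn with `<polyline>`. Its stroke #ff0000 means engrave at S326, F3676. After flipping Y the toolpath is (19.658,40.869) → (60.172,41.832) → (73.433,21.995) → (163.924,44.753) → (5.992,31.327) → (170.754,50.065).

Shape 5 is a regular polygon drawn with `<path>`. Its stroke #ff8800 means score at S532, F2403. After flipping Y the toolpath is (74.250,49.375) → (84.627,65.689) → (93.567,48.545) → (74.250,49.375), returning to the start.

Shape 6 is a regular polygon drawn with `<polygon>`. Its stroke #ff8800 means score at S532, F2403. After flipping Y the toolpath is (54.808,78.585) → (76.560,87.449) → (97.052,75.969) → (100.854,52.790) → (85.102,35.366) → (61.658,36.818) → (48.176,56.052) → (54.808,78.585), returning to the start.

Shape 7 is a open polyline drawn with `<polyline>`. Its stroke #ff8800 means score at S532, F2403. After flipping Y the toolpath is (126.821,18.500) → (108.308,69.368) → (55.898,6.366) → (73.622,33.210) → (168.147,94.356).

; LightBurn 1.4.05
; GRBL device profile, absolute coords
G21
G90
G0 X15.532 Y50.882
M4 S841
G1 X69.985 Y26.970 F1551
M5
G0 X71.203 Y78.221
M4 S532
G1 X65.600 Y60.338 F2403
G1 X80.192 Y47.020
G1 X102.992 Y42.205
G1 X122.009 Y49.830
M5
G0 X166.699 Y44.816
M4 S326
G1 X156.290 Y69.944 F3676
G1 X131.162 Y80.353
G1 X106.034 Y69.944
G1 X95.625 Y44.816
G1 X106.034 Y19.688
G1 X131.162 Y9.279
G1 X156.290 Y19.688
G1 X166.699 Y44.816
M5
G0 X19.658 Y40.869
M4 S326
G1 X60.172 Y41.832 F3676
G1 X73.433 Y21.995
G1 X163.924 Y44.753
G1 X5.992 Y31.327
G1 X170.754 Y50.065
M5
G0 X74.250 Y49.375
M4 S532
G1 X84.627 Y65.689 F2403
G1 X93.567 Y48.545
G1 X74.250 Y49.375
M5
G0 X54.808 Y78.585
M4 S532
G1 X76.560 Y87.449 F2403
G1 X97.052 Y75.969
G1 X100.854 Y52.790
G1 X85.102 Y35.366
G1 X61.658 Y36.818
G1 X48.176 Y56.052
G1 X54.808 Y78.585
M5
G0 X126.821 Y18.500
M4 S532
G1 X108.308 Y69.368 F2403
G1 X55.898 Y6.366
G1 X73.622 Y33.210
G1 X168.147 Y94.356
M5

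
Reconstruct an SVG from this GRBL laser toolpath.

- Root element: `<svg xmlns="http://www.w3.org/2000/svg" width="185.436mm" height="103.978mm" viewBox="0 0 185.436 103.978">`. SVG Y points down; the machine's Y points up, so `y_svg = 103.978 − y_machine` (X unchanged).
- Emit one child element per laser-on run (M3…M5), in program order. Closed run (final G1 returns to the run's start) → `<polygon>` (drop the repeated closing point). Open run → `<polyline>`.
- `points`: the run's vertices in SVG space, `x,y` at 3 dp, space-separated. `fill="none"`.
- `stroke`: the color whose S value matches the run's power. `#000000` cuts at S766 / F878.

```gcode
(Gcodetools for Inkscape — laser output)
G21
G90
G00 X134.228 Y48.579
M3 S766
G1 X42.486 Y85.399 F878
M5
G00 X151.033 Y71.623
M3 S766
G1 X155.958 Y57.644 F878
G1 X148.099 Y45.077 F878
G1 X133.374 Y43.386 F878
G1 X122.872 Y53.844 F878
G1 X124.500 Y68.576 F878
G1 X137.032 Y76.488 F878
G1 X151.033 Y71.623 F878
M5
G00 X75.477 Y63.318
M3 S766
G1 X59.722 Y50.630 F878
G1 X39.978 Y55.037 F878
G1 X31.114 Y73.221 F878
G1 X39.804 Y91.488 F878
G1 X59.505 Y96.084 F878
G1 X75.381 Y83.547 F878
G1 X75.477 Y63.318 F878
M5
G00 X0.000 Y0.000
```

<svg xmlns="http://www.w3.org/2000/svg" width="185.436mm" height="103.978mm" viewBox="0 0 185.436 103.978">
  <polyline points="134.228,55.399 42.486,18.579" fill="none" stroke="#000000"/>
  <polygon points="151.033,32.355 155.958,46.334 148.099,58.901 133.374,60.592 122.872,50.134 124.500,35.402 137.032,27.490" fill="none" stroke="#000000"/>
  <polygon points="75.477,40.660 59.722,53.348 39.978,48.941 31.114,30.757 39.804,12.490 59.505,7.894 75.381,20.431" fill="none" stroke="#000000"/>
</svg>

Each laser-on run becomes one SVG element. Flip Y back into SVG space with y_svg = 103.978 − y_machine. Every run uses S766, so all elements get stroke `#000000` (cut).

Run 1: The run is open, so emit a `<polyline>` with points (Y-flipped): 134.228,55.399 42.486,18.579.

Run 2: The run returns to its start, so emit a `<polygon>` with points (Y-flipped): 151.033,32.355 155.958,46.334 148.099,58.901 133.374,60.592 122.872,50.134 124.500,35.402 137.032,27.490.

Run 3: The run returns to its start, so emit a `<polygon>` with points (Y-flipped): 75.477,40.660 59.722,53.348 39.978,48.941 31.114,30.757 39.804,12.490 59.505,7.894 75.381,20.431.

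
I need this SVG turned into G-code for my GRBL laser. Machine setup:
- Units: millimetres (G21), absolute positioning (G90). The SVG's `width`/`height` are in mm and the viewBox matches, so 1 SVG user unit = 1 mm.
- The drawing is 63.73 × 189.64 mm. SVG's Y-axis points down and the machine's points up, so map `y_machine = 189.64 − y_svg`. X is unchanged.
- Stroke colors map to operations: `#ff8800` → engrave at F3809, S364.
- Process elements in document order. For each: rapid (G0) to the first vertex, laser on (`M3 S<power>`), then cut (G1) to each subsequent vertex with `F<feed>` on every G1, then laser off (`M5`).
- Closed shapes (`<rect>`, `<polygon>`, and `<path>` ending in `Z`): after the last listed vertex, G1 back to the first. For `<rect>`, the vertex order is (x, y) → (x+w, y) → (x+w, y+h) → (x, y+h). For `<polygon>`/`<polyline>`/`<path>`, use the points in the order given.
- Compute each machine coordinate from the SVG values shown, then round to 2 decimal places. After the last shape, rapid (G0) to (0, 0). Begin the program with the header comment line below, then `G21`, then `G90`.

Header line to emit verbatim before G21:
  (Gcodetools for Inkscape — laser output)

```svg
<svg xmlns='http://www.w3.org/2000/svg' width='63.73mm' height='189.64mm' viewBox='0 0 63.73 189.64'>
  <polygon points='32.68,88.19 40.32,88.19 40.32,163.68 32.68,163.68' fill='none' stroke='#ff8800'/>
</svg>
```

viewBox `0 0 63.73 189.64` with mm width/height → 1 unit = 1 mm. Flip: y_m = 189.64 − y_svg.

**Shape 1** — `<polygon>` rectangle, stroke `#ff8800` → engrave (S364, F3809). Machine vertices: (32.68,101.45) → (40.32,101.45) → (40.32,25.96) → (32.68,25.96) → (32.68,101.45). Closed: final G1 returns to the first vertex.

(Gcodetools for Inkscape — laser output)
G21
G90
G0 X32.68 Y101.45
M3 S364
G1 X40.32 Y101.45 F3809
G1 X40.32 Y25.96 F3809
G1 X32.68 Y25.96 F3809
G1 X32.68 Y101.45 F3809
M5
G0 X0.00 Y0.00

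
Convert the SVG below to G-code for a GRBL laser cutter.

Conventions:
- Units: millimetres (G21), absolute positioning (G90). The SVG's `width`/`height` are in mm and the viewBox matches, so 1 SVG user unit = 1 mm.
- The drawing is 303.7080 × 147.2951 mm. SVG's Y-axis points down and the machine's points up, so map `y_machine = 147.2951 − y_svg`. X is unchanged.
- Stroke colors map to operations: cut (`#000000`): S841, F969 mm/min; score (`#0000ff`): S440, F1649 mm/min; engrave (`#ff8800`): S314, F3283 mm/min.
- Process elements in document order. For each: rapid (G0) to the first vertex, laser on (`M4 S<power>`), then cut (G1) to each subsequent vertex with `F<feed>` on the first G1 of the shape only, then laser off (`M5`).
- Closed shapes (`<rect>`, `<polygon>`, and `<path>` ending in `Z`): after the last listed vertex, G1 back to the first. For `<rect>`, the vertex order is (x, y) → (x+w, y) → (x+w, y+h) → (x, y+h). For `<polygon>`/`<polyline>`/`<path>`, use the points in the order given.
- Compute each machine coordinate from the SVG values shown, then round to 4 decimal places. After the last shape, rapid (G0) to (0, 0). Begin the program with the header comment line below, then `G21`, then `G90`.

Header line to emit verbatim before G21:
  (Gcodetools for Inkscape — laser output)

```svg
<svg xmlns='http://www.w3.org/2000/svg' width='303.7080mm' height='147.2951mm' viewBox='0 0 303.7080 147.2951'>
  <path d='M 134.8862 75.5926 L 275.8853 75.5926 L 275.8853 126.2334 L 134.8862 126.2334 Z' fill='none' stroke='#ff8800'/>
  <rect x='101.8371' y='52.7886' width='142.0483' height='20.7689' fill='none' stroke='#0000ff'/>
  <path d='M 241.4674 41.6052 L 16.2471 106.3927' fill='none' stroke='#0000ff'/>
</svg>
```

Since the viewBox matches the mm dimensions, user units are millimetres directly. The only transform is the Y-flip y_m = 147.2951 − y_svg.

Shape 1 is a rectangle drawn with `<path>`. Its stroke #ff8800 means engrave at S314, F3283. After flipping Y the toolpath is (134.8862,71.7025) → (275.8853,71.7025) → (275.8853,21.0617) → (134.8862,21.0617) → (134.8862,71.7025), returning to the start.

Shape 2 is a rectangle drawn with `<rect>`. Its stroke #0000ff means score at S440, F1649. After flipping Y the toolpath is (101.8371,94.5065) → (243.8854,94.5065) → (243.8854,73.7376) → (101.8371,73.7376) → (101.8371,94.5065), returning to the start.

Shape 3 is a line segment drawn with `<path>`. Its stroke #0000ff means score at S440, F1649. After flipping Y the toolpath is (241.4674,105.6899) → (16.2471,40.9024).

(Gcodetools for Inkscape — laser output)
G21
G90
G0 X134.8862 Y71.7025
M4 S314
G1 X275.8853 Y71.7025 F3283
G1 X275.8853 Y21.0617
G1 X134.8862 Y21.0617
G1 X134.8862 Y71.7025
M5
G0 X101.8371 Y94.5065
M4 S440
G1 X243.8854 Y94.5065 F1649
G1 X243.8854 Y73.7376
G1 X101.8371 Y73.7376
G1 X101.8371 Y94.5065
M5
G0 X241.4674 Y105.6899
M4 S440
G1 X16.2471 Y40.9024 F1649
M5
G0 X0.0000 Y0.0000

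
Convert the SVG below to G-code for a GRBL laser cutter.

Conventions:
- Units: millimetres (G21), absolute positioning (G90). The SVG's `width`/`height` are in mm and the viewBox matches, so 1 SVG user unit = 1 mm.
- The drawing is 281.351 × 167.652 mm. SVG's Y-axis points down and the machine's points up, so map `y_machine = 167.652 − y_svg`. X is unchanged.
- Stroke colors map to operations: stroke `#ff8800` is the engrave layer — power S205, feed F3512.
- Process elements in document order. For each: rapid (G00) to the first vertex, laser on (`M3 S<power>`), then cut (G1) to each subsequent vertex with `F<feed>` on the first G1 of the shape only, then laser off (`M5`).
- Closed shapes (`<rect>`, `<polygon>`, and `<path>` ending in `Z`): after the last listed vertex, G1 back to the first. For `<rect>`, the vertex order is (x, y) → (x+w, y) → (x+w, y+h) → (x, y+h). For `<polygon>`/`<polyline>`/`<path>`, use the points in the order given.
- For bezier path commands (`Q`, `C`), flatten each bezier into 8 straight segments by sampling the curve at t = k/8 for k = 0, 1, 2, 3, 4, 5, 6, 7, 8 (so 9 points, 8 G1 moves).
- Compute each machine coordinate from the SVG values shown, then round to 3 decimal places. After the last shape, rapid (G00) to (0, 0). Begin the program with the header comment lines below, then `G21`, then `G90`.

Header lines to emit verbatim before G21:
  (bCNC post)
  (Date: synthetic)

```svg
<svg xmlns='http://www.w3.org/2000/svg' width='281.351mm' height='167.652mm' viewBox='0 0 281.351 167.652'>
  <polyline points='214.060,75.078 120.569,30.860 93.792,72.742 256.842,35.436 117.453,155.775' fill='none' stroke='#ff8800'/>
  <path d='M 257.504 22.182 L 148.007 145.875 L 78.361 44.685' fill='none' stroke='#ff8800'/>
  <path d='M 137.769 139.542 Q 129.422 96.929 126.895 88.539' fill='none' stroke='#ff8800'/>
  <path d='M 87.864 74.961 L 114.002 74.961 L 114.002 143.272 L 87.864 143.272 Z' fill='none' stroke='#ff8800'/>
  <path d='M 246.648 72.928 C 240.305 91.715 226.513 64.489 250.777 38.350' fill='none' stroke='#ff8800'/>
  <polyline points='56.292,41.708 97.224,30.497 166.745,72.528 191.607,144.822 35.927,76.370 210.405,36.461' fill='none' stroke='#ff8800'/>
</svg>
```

(bCNC post)
(Date: synthetic)
G21
G90
G00 X214.060 Y92.574
M3 S205
G1 X120.569 Y136.792 F3512
G1 X93.792 Y94.910
G1 X256.842 Y132.216
G1 X117.453 Y11.877
M5
G00 X257.504 Y145.470
M3 S205
G1 X148.007 Y21.777 F3512
G1 X78.361 Y122.967
M5
G00 X137.769 Y28.110
M3 S205
G1 X135.773 Y38.229 F3512
G1 X133.959 Y47.278
G1 X132.327 Y55.257
G1 X130.877 Y62.167
G1 X129.609 Y68.008
G1 X128.522 Y72.779
G1 X127.618 Y76.481
G1 X126.895 Y79.113
M5
G00 X87.864 Y92.691
M3 S205
G1 X114.002 Y92.691 F3512
G1 X114.002 Y24.380
G1 X87.864 Y24.380
G1 X87.864 Y92.691
M5
G00 X246.648 Y94.724
M3 S205
G1 X244.009 Y89.744 F3512
G1 X241.205 Y88.525
G1 X238.769 Y90.517
G1 X237.235 Y95.166
G1 X237.135 Y101.921
G1 X239.003 Y110.230
G1 X243.373 Y119.541
G1 X250.777 Y129.302
M5
G00 X56.292 Y125.944
M3 S205
G1 X97.224 Y137.155 F3512
G1 X166.745 Y95.124
G1 X191.607 Y22.830
G1 X35.927 Y91.282
G1 X210.405 Y131.191
M5
G00 X0.000 Y0.000

Since the viewBox matches the mm dimensions, user units are millimetres directly. The only transform is the Y-flip y_m = 167.652 − y_svg.

Shape 1 is a open polyline drawn with `<polyline>`. Its stroke #ff8800 means engrave at S205, F3512. After flipping Y the toolpath is (214.060,92.574) → (120.569,136.792) → (93.792,94.910) → (256.842,132.216) → (117.453,11.877).

Shape 2 is a open polyline drawn with `<path>`. Its stroke #ff8800 means engrave at S205, F3512. After flipping Y the toolpath is (257.504,145.470) → (148.007,21.777) → (78.361,122.967).

Shape 3 is a quadratic bezier drawn with `<path>`. Its stroke #ff8800 means engrave at S205, F3512. After flipping Y the toolpath is (137.769,28.110) → (135.773,38.229) → (133.959,47.278) → (132.327,55.257) → (130.877,62.167) → (129.609,68.008) → (128.522,72.779) → (127.618,76.481) → (126.895,79.113).

Shape 4 is a rectangle drawn with `<path>`. Its stroke #ff8800 means engrave at S205, F3512. After flipping Y the toolpath is (87.864,92.691) → (114.002,92.691) → (114.002,24.380) → (87.864,24.380) → (87.864,92.691), returning to the start.

Shape 5 is a cubic bezier drawn with `<path>`. Its stroke #ff8800 means engrave at S205, F3512. After flipping Y the toolpath is (246.648,94.724) → (244.009,89.744) → (241.205,88.525) → (238.769,90.517) → (237.235,95.166) → (237.135,101.921) → (239.003,110.230) → (243.373,119.541) → (250.777,129.302).

Shape 6 is a open polyline drawn with `<polyline>`. Its stroke #ff8800 means engrave at S205, F3512. After flipping Y the toolpath is (56.292,125.944) → (97.224,137.155) → (166.745,95.124) → (191.607,22.830) → (35.927,91.282) → (210.405,131.191).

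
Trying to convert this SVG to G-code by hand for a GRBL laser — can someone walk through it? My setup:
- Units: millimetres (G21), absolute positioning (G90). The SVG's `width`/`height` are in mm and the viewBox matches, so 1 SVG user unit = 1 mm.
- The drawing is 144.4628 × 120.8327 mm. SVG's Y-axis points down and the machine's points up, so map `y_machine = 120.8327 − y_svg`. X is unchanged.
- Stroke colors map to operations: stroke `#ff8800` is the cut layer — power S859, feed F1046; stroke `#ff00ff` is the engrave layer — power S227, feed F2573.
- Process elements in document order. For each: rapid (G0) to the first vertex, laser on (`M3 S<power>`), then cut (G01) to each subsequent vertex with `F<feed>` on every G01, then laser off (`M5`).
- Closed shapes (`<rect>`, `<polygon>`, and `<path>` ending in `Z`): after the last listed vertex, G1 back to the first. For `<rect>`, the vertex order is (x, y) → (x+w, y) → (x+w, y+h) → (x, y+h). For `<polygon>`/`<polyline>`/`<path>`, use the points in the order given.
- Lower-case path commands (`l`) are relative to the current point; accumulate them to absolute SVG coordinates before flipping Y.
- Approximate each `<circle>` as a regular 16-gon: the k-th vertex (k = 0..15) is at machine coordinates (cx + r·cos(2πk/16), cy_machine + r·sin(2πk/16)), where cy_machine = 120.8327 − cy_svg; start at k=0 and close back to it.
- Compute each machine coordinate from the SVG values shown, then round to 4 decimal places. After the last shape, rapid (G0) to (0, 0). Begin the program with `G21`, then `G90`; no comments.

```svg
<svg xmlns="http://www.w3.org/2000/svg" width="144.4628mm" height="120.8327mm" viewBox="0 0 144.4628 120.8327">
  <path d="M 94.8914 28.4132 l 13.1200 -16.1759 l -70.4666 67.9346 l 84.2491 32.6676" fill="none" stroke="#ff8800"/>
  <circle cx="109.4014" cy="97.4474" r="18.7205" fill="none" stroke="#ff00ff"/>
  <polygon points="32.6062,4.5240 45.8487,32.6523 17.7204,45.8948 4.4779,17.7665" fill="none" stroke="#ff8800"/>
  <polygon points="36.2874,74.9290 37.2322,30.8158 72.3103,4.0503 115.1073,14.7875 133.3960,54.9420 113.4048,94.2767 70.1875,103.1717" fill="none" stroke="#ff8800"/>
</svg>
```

1 u = 1 mm; y_m = 120.8327 − y.

[1] `<path>` open polyline, #ff8800→cut S859 F1046: (94.8914,92.4195) → (108.0114,108.5954) → (37.5448,40.6608) → (121.7939,7.9932)

[2] `<circle>` circle, #ff00ff→engrave S227 F2573: (128.1219,23.3853) → (126.6969,30.5493) → (122.6388,36.6227) → (116.5654,40.6808) → (109.4014,42.1058) → (102.2374,40.6808) → (96.1640,36.6227) → (92.1059,30.5493) → (90.6809,23.3853) → (92.1059,16.2213) → (96.1640,10.1479) → (102.2374,6.0898) → (109.4014,4.6648) → (116.5654,6.0898) → (122.6388,10.1479) → (126.6969,16.2213) → (128.1219,23.3853) (closed)

[3] `<polygon>` regular polygon, #ff8800→cut S859 F1046: (32.6062,116.3087) → (45.8487,88.1804) → (17.7204,74.9379) → (4.4779,103.0662) → (32.6062,116.3087) (closed)

[4] `<polygon>` regular polygon, #ff8800→cut S859 F1046: (36.2874,45.9037) → (37.2322,90.0169) → (72.3103,116.7824) → (115.1073,106.0452) → (133.3960,65.8907) → (113.4048,26.5560) → (70.1875,17.6610) → (36.2874,45.9037) (closed)

G21
G90
G0 X94.8914 Y92.4195
M3 S859
G01 X108.0114 Y108.5954 F1046
G01 X37.5448 Y40.6608 F1046
G01 X121.7939 Y7.9932 F1046
M5
G0 X128.1219 Y23.3853
M3 S227
G01 X126.6969 Y30.5493 F2573
G01 X122.6388 Y36.6227 F2573
G01 X116.5654 Y40.6808 F2573
G01 X109.4014 Y42.1058 F2573
G01 X102.2374 Y40.6808 F2573
G01 X96.1640 Y36.6227 F2573
G01 X92.1059 Y30.5493 F2573
G01 X90.6809 Y23.3853 F2573
G01 X92.1059 Y16.2213 F2573
G01 X96.1640 Y10.1479 F2573
G01 X102.2374 Y6.0898 F2573
G01 X109.4014 Y4.6648 F2573
G01 X116.5654 Y6.0898 F2573
G01 X122.6388 Y10.1479 F2573
G01 X126.6969 Y16.2213 F2573
G01 X128.1219 Y23.3853 F2573
M5
G0 X32.6062 Y116.3087
M3 S859
G01 X45.8487 Y88.1804 F1046
G01 X17.7204 Y74.9379 F1046
G01 X4.4779 Y103.0662 F1046
G01 X32.6062 Y116.3087 F1046
M5
G0 X36.2874 Y45.9037
M3 S859
G01 X37.2322 Y90.0169 F1046
G01 X72.3103 Y116.7824 F1046
G01 X115.1073 Y106.0452 F1046
G01 X133.3960 Y65.8907 F1046
G01 X113.4048 Y26.5560 F1046
G01 X70.1875 Y17.6610 F1046
G01 X36.2874 Y45.9037 F1046
M5
G0 X0.0000 Y0.0000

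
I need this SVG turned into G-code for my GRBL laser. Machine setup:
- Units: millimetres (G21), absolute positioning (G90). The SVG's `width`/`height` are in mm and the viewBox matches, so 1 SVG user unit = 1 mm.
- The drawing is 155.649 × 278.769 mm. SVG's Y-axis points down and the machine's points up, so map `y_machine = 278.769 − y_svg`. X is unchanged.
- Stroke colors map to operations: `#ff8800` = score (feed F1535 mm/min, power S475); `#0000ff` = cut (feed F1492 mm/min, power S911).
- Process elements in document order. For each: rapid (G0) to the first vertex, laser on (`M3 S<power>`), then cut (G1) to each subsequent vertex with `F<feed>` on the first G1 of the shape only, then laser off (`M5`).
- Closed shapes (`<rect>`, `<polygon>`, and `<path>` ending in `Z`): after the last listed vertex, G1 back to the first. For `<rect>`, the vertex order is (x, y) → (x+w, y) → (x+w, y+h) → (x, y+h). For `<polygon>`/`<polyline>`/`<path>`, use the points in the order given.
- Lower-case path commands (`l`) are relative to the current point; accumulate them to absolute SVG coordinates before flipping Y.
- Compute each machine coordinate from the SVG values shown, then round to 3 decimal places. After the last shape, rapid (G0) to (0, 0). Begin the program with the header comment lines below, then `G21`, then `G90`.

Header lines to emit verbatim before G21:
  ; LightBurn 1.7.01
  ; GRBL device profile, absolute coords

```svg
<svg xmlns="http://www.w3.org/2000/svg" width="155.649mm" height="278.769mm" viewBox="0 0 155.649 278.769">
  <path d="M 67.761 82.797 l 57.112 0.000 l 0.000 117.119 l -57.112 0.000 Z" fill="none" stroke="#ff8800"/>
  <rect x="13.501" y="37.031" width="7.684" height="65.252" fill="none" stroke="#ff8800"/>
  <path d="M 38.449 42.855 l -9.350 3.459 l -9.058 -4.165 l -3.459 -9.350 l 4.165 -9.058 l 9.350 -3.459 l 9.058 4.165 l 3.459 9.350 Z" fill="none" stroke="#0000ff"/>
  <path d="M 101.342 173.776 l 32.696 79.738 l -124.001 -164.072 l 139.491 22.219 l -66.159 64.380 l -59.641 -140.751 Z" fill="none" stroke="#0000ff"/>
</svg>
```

; LightBurn 1.7.01
; GRBL device profile, absolute coords
G21
G90
G0 X67.761 Y195.972
M3 S475
G1 X124.873 Y195.972 F1535
G1 X124.873 Y78.853
G1 X67.761 Y78.853
G1 X67.761 Y195.972
M5
G0 X13.501 Y241.738
M3 S475
G1 X21.185 Y241.738 F1535
G1 X21.185 Y176.486
G1 X13.501 Y176.486
G1 X13.501 Y241.738
M5
G0 X38.449 Y235.914
M3 S911
G1 X29.099 Y232.455 F1492
G1 X20.041 Y236.620
G1 X16.582 Y245.970
G1 X20.747 Y255.028
G1 X30.097 Y258.487
G1 X39.155 Y254.322
G1 X42.614 Y244.972
G1 X38.449 Y235.914
M5
G0 X101.342 Y104.993
M3 S911
G1 X134.038 Y25.255 F1492
G1 X10.037 Y189.327
G1 X149.528 Y167.108
G1 X83.369 Y102.728
G1 X23.728 Y243.479
G1 X101.342 Y104.993
M5
G0 X0.000 Y0.000

1 u = 1 mm; y_m = 278.769 − y.

[1] `<path>` rectangle, #ff8800→score S475 F1535: (67.761,195.972) → (124.873,195.972) → (124.873,78.853) → (67.761,78.853) → (67.761,195.972) (closed)

[2] `<rect>` rectangle, #ff8800→score S475 F1535: (13.501,241.738) → (21.185,241.738) → (21.185,176.486) → (13.501,176.486) → (13.501,241.738) (closed)

[3] `<path>` regular polygon, #0000ff→cut S911 F1492: (38.449,235.914) → (29.099,232.455) → (20.041,236.620) → (16.582,245.970) → (20.747,255.028) → (30.097,258.487) → (39.155,254.322) → (42.614,244.972) → (38.449,235.914) (closed)

[4] `<path>` closed polygon, #0000ff→cut S911 F1492: (101.342,104.993) → (134.038,25.255) → (10.037,189.327) → (149.528,167.108) → (83.369,102.728) → (23.728,243.479) → (101.342,104.993) (closed)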